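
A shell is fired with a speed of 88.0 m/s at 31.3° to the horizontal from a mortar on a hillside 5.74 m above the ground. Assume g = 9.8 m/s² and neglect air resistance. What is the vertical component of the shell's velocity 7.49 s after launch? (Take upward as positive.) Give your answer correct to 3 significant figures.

Initial vertical component: v_y0 = 88.0 sin 31.3° = 45.72 m/s.
v_y(t) = v_y0 − g t = 45.72 − 9.8 × 7.49 = -27.7 m/s.

-27.7 m/s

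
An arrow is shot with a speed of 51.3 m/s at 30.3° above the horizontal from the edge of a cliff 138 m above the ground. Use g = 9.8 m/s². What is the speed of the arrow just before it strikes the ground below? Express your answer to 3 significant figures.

73.1 m/s

v_x = 51.3 cos 30.3° = 44.29 m/s is unchanged throughout.
For the vertical component, v_y² = v_y0² + 2 g h = (25.88)² + 2×9.8×138 = 3375, so |v_y| = 58.09 m/s.
Impact speed = √(v_x² + v_y²) = √(1962 + 3375) = 73.1 m/s.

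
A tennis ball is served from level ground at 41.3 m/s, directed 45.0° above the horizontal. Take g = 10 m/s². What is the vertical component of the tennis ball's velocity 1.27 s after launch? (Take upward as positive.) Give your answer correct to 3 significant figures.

16.5 m/s

Initial vertical component: v_y0 = 41.3 sin 45.0° = 29.20 m/s.
v_y(t) = v_y0 − g t = 29.20 − 10 × 1.27 = 16.5 m/s.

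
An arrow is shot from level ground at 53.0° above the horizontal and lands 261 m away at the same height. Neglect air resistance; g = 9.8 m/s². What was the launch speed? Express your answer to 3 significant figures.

51.6 m/s

On level ground, R = v₀² sin(2θ) / g, so v₀ = √(R g / sin 2θ).
sin(2 × 53.0°) = 0.9613.
v₀ = √(261 × 9.8 / 0.9613) = √2661 = 51.6 m/s.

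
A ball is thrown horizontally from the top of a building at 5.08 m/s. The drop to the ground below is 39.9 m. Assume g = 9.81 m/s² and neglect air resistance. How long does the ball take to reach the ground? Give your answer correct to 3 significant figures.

2.85 s

The horizontal speed doesn't affect the fall. With v_y0 = 0, h = ½ g t².
t = √(2 × 39.9 / 9.81) = √8.135 = 2.85 s.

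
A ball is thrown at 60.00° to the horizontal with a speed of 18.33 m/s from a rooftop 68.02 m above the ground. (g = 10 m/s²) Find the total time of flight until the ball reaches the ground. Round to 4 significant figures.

5.603 s

Vertical component: v_y = 18.33 sin 60.00° = 15.874 m/s.
Taking up as positive with launch at y = 68.02 m, landing at y = 0: 0 = 68.02 + 15.874 t − ½(10) t².
Solving 5.000 t² − 15.874 t − 68.02 = 0 gives t = [15.874 + √(15.874² + 4·5.000·68.02)] / 10.00 = 5.603 s.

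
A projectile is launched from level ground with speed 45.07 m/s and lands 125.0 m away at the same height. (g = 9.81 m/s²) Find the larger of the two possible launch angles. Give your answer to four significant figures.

Level-ground range: R = v₀² sin(2θ)/g ⇒ sin 2θ = R g / v₀² = 125.0×9.81/45.07² = 0.6037.
2θ = arcsin(0.6037) = 37.135° or 180° − 37.135° = 142.865°.
So θ = 18.57° or θ = 71.43°.

71.43°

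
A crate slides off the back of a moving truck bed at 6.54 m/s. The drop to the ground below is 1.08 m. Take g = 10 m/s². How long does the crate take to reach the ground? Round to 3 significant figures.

The horizontal speed doesn't affect the fall. With v_y0 = 0, h = ½ g t².
t = √(2 × 1.08 / 10) = √0.2160 = 0.465 s.

0.465 s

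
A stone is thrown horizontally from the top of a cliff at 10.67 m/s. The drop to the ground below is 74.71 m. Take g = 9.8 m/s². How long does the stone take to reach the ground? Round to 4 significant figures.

The horizontal speed doesn't affect the fall. With v_y0 = 0, h = ½ g t².
t = √(2 × 74.71 / 9.8) = √15.247 = 3.905 s.

3.905 s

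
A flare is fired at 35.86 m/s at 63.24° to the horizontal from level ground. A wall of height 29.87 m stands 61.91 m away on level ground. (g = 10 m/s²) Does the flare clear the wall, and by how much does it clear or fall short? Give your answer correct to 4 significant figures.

v_x = 35.86 cos 63.24° = 16.146 m/s; v_y0 = 35.86 sin 63.24° = 32.019 m/s.
Time to reach the wall: t = 61.91 / 16.146 = 3.8344 s.
Height at that point: y = 32.019×3.8344 − 5.000×3.8344² = 49.261 m.
That is 49.261 − 29.87 = 19.39 m above the top of the wall, so the flare clears it.

Yes — it clears the wall by 19.39 m.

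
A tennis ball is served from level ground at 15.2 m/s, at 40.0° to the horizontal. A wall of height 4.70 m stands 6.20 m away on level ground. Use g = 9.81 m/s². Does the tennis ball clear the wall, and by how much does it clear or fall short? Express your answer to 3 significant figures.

v_x = 15.2 cos 40.0° = 11.64 m/s; v_y0 = 15.2 sin 40.0° = 9.770 m/s.
Time to reach the wall: t = 6.20 / 11.64 = 0.5326 s.
Height at that point: y = 9.770×0.5326 − 4.905×0.5326² = 3.812 m.
That is 4.70 − 3.812 = 0.888 m below the top of the wall, so the tennis ball does not clear it.

No — it falls 0.888 m short of clearing the wall.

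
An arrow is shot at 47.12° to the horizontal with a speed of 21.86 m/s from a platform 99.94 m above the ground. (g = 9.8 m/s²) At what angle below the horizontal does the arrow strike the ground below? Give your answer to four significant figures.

72.46°

v_x = 21.86 cos 47.12° = 14.875 m/s.
At impact |v_y| = √(v_y0² + 2 g h) = √(16.019² + 2×9.8×99.94) = 47.068 m/s.
Angle below horizontal = arctan(|v_y| / v_x) = arctan(47.068 / 14.875) = 72.46°.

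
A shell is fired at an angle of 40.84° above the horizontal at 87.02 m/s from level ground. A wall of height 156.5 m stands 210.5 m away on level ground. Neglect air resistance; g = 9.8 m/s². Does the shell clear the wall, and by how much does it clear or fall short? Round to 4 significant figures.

v_x = 87.02 cos 40.84° = 65.834 m/s; v_y0 = 87.02 sin 40.84° = 56.907 m/s.
Time to reach the wall: t = 210.5 / 65.834 = 3.1974 s.
Height at that point: y = 56.907×3.1974 − 4.900×3.1974² = 131.86 m.
That is 156.5 − 131.86 = 24.64 m below the top of the wall, so the shell does not clear it.

No — it falls 24.64 m short of clearing the wall.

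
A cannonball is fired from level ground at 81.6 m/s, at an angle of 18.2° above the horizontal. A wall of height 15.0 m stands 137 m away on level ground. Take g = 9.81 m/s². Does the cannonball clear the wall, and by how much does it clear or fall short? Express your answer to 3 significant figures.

Yes — it clears the wall by 14.7 m.

v_x = 81.6 cos 18.2° = 77.52 m/s; v_y0 = 81.6 sin 18.2° = 25.49 m/s.
Time to reach the wall: t = 137 / 77.52 = 1.767 s.
Height at that point: y = 25.49×1.767 − 4.905×1.767² = 29.73 m.
That is 29.73 − 15.0 = 14.7 m above the top of the wall, so the cannonball clears it.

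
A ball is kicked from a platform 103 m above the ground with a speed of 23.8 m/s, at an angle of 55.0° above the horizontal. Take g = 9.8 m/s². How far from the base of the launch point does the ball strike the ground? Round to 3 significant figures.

Components: v_x = 23.8 cos 55.0° = 13.65 m/s, v_y = 23.8 sin 55.0° = 19.50 m/s.
Vertical: 0 = 103 + 19.50 t − ½(9.8) t² ⇒ 4.900 t² − 19.50 t − 103 = 0.
t = [19.50 + √(380.2 + 2019)] / 9.800 = 6.988 s.
Horizontal: R = v_x · t = 13.65 × 6.988 = 95.4 m.

95.4 m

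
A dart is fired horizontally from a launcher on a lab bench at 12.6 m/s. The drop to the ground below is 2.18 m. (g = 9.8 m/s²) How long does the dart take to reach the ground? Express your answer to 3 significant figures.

0.667 s

The horizontal speed doesn't affect the fall. With v_y0 = 0, h = ½ g t².
t = √(2 × 2.18 / 9.8) = √0.4449 = 0.667 s.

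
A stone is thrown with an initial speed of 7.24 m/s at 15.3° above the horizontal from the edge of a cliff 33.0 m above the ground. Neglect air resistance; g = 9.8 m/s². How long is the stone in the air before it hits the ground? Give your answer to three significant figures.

Vertical component: v_y = 7.24 sin 15.3° = 1.910 m/s.
Taking up as positive with launch at y = 33.0 m, landing at y = 0: 0 = 33.0 + 1.910 t − ½(9.8) t².
Solving 4.900 t² − 1.910 t − 33.0 = 0 gives t = [1.910 + √(1.910² + 4·4.900·33.0)] / 9.800 = 2.80 s.

2.80 s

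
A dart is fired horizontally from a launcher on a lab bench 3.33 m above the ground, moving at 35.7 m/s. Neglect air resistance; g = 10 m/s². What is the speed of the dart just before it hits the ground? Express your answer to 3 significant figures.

Fall time: t = √(2 × 3.33 / 10) = 0.8161 s.
At impact: v_x = 35.7 m/s (unchanged), v_y = g t = 10 × 0.8161 = 8.161 m/s.
Speed = √(v_x² + v_y²) = √(1274 + 66.60) = 36.6 m/s.

36.6 m/s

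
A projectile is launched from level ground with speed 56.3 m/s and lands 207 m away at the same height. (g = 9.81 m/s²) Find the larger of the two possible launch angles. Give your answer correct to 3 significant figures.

Level-ground range: R = v₀² sin(2θ)/g ⇒ sin 2θ = R g / v₀² = 207×9.81/56.3² = 0.6407.
2θ = arcsin(0.6407) = 39.84° or 180° − 39.84° = 140.16°.
So θ = 19.9° or θ = 70.1°.

70.1°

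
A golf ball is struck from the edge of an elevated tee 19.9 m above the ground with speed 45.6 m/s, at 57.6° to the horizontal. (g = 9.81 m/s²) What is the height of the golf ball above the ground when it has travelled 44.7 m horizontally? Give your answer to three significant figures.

73.9 m

v_x = 45.6 cos 57.6° = 24.43 m/s, v_y0 = 45.6 sin 57.6° = 38.50 m/s.
Time to reach x = 44.7 m: t = x / v_x = 44.7 / 24.43 = 1.830 s.
y = 19.9 + v_y0 t − ½ g t² = 19.9 + 38.50×1.830 − 4.905×1.830² = 73.9 m.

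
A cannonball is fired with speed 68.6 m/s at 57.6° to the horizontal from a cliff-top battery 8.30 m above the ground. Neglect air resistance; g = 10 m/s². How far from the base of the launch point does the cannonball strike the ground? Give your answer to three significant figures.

Components: v_x = 68.6 cos 57.6° = 36.76 m/s, v_y = 68.6 sin 57.6° = 57.92 m/s.
Vertical: 0 = 8.30 + 57.92 t − ½(10) t² ⇒ 5.000 t² − 57.92 t − 8.30 = 0.
t = [57.92 + √(3355 + 166.0)] / 10.00 = 11.73 s.
Horizontal: R = v_x · t = 36.76 × 11.73 = 431 m.

431 m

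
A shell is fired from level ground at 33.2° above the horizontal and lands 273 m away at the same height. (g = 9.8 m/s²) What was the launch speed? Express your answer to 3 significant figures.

On level ground, R = v₀² sin(2θ) / g, so v₀ = √(R g / sin 2θ).
sin(2 × 33.2°) = 0.9164.
v₀ = √(273 × 9.8 / 0.9164) = √2919 = 54.0 m/s.

54.0 m/s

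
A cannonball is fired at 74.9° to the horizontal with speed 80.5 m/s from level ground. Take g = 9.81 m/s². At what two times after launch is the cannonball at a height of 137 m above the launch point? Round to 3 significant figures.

v_y0 = 80.5 sin 74.9° = 77.72 m/s.
Set y = v_y0 t − ½ g t² = 137: 4.905 t² − 77.72 t + 137 = 0.
t = [77.72 ± √(6040 − 2688)] / 9.81 = (77.72 ± 57.90) / 9.81, giving t = 2.02 s or t = 13.8 s.
So the cannonball is at 137 m at t = 2.02 s (rising) and t = 13.8 s (falling).

2.02 s and 13.8 s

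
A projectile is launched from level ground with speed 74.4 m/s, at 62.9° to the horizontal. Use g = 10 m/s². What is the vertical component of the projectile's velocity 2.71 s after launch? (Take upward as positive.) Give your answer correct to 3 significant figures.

Initial vertical component: v_y0 = 74.4 sin 62.9° = 66.23 m/s.
v_y(t) = v_y0 − g t = 66.23 − 10 × 2.71 = 39.1 m/s.

39.1 m/s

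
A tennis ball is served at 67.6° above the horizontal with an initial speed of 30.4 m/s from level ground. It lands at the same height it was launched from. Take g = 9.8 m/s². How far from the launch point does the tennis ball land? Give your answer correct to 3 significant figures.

66.4 m

For level ground, R = v₀² sin(2θ) / g.
sin(2 × 67.6°) = sin 135.2° = 0.7046.
R = (30.4)² × 0.7046 / 9.8 = 66.4 m.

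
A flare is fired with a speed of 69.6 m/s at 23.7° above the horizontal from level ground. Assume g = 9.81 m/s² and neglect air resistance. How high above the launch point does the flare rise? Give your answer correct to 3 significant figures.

39.9 m

Vertical component of launch velocity: v_y = 69.6 sin 23.7° = 27.98 m/s.
At the highest point the vertical velocity is zero, so v_y² = 2 g h_max.
h_max = (27.98)² / (2 × 9.81) = 782.9 / 19.62 = 39.9 m.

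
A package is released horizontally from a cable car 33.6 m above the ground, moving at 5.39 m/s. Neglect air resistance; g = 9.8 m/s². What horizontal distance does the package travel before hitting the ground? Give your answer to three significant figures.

14.1 m

Initial vertical velocity is zero, so the fall time comes from h = ½ g t²: t = √(2 × 33.6 / 9.8) = 2.619 s.
Horizontal motion is uniform at 5.39 m/s, so x = 5.39 × 2.619 = 14.1 m.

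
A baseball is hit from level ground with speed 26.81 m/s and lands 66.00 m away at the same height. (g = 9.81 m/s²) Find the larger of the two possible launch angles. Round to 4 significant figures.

57.87°

Level-ground range: R = v₀² sin(2θ)/g ⇒ sin 2θ = R g / v₀² = 66.00×9.81/26.81² = 0.9008.
2θ = arcsin(0.9008) = 64.263° or 180° − 64.263° = 115.737°.
So θ = 32.13° or θ = 57.87°.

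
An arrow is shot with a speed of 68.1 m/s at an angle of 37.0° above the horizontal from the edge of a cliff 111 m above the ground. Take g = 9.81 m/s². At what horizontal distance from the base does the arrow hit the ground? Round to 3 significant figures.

Components: v_x = 68.1 cos 37.0° = 54.39 m/s, v_y = 68.1 sin 37.0° = 40.98 m/s.
Vertical: 0 = 111 + 40.98 t − ½(9.81) t² ⇒ 4.905 t² − 40.98 t − 111 = 0.
t = [40.98 + √(1679 + 2178)] / 9.810 = 10.51 s.
Horizontal: R = v_x · t = 54.39 × 10.51 = 572 m.

572 m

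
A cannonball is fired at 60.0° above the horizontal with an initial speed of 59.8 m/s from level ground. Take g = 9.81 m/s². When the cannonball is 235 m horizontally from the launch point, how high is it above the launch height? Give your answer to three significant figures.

104 m

v_x = 59.8 cos 60.0° = 29.90 m/s, v_y0 = 59.8 sin 60.0° = 51.79 m/s.
Time to reach x = 235 m: t = x / v_x = 235 / 29.90 = 7.860 s.
y = v_y0 t − ½ g t² = 51.79×7.860 − 4.905×7.860² = 104 m.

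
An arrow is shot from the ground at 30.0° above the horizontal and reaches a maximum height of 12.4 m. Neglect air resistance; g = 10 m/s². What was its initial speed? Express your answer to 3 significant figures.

At maximum height v_y = 0, so (v₀ sin θ)² = 2 g H.
v₀ sin 30.0° = √(2 × 10 × 12.4) = 15.75 m/s.
v₀ = 15.75 / sin 30.0° = 15.75 / 0.5000 = 31.5 m/s.

31.5 m/s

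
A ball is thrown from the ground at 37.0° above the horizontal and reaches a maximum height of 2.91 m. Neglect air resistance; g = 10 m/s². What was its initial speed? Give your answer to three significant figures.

12.7 m/s

At maximum height v_y = 0, so (v₀ sin θ)² = 2 g H.
v₀ sin 37.0° = √(2 × 10 × 2.91) = 7.629 m/s.
v₀ = 7.629 / sin 37.0° = 7.629 / 0.6018 = 12.7 m/s.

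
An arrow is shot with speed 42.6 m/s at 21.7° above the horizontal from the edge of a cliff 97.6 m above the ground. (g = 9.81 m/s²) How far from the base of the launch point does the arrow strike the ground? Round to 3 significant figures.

Components: v_x = 42.6 cos 21.7° = 39.58 m/s, v_y = 42.6 sin 21.7° = 15.75 m/s.
Vertical: 0 = 97.6 + 15.75 t − ½(9.81) t² ⇒ 4.905 t² − 15.75 t − 97.6 = 0.
t = [15.75 + √(248.1 + 1915)] / 9.810 = 6.346 s.
Horizontal: R = v_x · t = 39.58 × 6.346 = 251 m.

251 m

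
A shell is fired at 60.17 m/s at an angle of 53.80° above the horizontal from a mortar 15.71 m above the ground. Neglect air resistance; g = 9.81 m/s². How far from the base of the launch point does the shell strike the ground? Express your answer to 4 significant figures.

Components: v_x = 60.17 cos 53.80° = 35.537 m/s, v_y = 60.17 sin 53.80° = 48.555 m/s.
Vertical: 0 = 15.71 + 48.555 t − ½(9.81) t² ⇒ 4.905 t² − 48.555 t − 15.71 = 0.
t = [48.555 + √(2357.6 + 308.23)] / 9.810 = 10.213 s.
Horizontal: R = v_x · t = 35.537 × 10.213 = 362.9 m.

362.9 m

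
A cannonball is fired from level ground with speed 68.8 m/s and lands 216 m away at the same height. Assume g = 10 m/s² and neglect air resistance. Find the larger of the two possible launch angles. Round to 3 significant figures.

76.4°

Level-ground range: R = v₀² sin(2θ)/g ⇒ sin 2θ = R g / v₀² = 216×10/68.8² = 0.4563.
2θ = arcsin(0.4563) = 27.15° or 180° − 27.15° = 152.85°.
So θ = 13.6° or θ = 76.4°.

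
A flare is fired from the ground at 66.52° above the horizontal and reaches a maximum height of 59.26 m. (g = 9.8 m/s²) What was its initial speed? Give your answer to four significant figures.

At maximum height v_y = 0, so (v₀ sin θ)² = 2 g H.
v₀ sin 66.52° = √(2 × 9.8 × 59.26) = 34.081 m/s.
v₀ = 34.081 / sin 66.52° = 34.081 / 0.9172 = 37.16 m/s.

37.16 m/s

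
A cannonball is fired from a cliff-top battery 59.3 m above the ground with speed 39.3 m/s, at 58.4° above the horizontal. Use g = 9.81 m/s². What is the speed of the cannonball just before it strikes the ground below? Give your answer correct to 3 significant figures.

v_x = 39.3 cos 58.4° = 20.59 m/s is unchanged throughout.
For the vertical component, v_y² = v_y0² + 2 g h = (33.47)² + 2×9.81×59.3 = 2284, so |v_y| = 47.79 m/s.
Impact speed = √(v_x² + v_y²) = √(423.9 + 2284) = 52.0 m/s.

52.0 m/s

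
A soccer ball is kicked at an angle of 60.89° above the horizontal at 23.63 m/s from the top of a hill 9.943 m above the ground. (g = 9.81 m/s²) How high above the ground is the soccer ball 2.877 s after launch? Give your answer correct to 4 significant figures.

28.74 m

v_y0 = 23.63 sin 60.89° = 20.645 m/s.
y(t) = 9.943 + v_y0 t − ½ g t² = 9.943 + 20.645×2.877 − ½×9.81×2.877² = 28.74 m.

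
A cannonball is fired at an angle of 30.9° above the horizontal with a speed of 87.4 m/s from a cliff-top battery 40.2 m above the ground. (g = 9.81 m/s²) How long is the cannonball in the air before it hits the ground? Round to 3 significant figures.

9.97 s

Vertical component: v_y = 87.4 sin 30.9° = 44.88 m/s.
Taking up as positive with launch at y = 40.2 m, landing at y = 0: 0 = 40.2 + 44.88 t − ½(9.81) t².
Solving 4.905 t² − 44.88 t − 40.2 = 0 gives t = [44.88 + √(44.88² + 4·4.905·40.2)] / 9.810 = 9.97 s.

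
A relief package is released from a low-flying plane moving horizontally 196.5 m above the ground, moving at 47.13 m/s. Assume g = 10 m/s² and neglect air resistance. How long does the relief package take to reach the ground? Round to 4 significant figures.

6.269 s

The horizontal speed doesn't affect the fall. With v_y0 = 0, h = ½ g t².
t = √(2 × 196.5 / 10) = √39.300 = 6.269 s.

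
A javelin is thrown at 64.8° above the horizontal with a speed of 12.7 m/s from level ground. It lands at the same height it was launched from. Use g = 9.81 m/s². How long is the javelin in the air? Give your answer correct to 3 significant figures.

2.34 s

Vertical component: v_y = 12.7 sin 64.8° = 11.49 m/s.
For a projectile landing at launch height, time of flight is t = 2 v_y / g = 2 × 11.49 / 9.81 = 2.34 s.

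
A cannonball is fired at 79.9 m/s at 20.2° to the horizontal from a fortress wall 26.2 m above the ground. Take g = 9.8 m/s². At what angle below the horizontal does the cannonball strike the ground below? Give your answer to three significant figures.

25.5°

v_x = 79.9 cos 20.2° = 74.99 m/s.
At impact |v_y| = √(v_y0² + 2 g h) = √(27.59² + 2×9.8×26.2) = 35.70 m/s.
Angle below horizontal = arctan(|v_y| / v_x) = arctan(35.70 / 74.99) = 25.5°.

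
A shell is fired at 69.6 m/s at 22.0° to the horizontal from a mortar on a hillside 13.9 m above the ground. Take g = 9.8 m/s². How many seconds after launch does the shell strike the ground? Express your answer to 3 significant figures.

Vertical component: v_y = 69.6 sin 22.0° = 26.07 m/s.
Taking up as positive with launch at y = 13.9 m, landing at y = 0: 0 = 13.9 + 26.07 t − ½(9.8) t².
Solving 4.900 t² − 26.07 t − 13.9 = 0 gives t = [26.07 + √(26.07² + 4·4.900·13.9)] / 9.800 = 5.81 s.

5.81 s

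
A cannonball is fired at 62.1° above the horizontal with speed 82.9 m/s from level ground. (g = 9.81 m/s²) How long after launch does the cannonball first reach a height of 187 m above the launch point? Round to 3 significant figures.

3.27 s

v_y0 = 82.9 sin 62.1° = 73.26 m/s.
Set y = v_y0 t − ½ g t² = 187: 4.905 t² − 73.26 t + 187 = 0.
t = [73.26 ± √(5367 − 3669)] / 9.81 = (73.26 ± 41.21) / 9.81, giving t = 3.27 s or t = 11.7 s.
The cannonball is on the way up at the first time, so t = 3.27 s.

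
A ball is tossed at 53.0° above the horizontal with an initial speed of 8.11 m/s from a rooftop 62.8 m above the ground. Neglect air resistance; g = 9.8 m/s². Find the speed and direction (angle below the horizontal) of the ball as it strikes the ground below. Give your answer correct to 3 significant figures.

v_x = 8.11 cos 53.0° = 4.881 m/s (constant).
|v_y| at impact = √((6.477)² + 2×9.8×62.8) = 35.68 m/s.
Speed = √(4.881² + 35.68²) = 36.0 m/s; angle = arctan(35.68/4.881) = 82.2° below horizontal.

36.0 m/s at 82.2° below the horizontal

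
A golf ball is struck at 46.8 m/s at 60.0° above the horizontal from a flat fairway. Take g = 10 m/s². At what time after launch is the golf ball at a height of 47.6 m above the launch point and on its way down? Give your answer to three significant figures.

v_y0 = 46.8 sin 60.0° = 40.53 m/s.
Set y = v_y0 t − ½ g t² = 47.6: 5.000 t² − 40.53 t + 47.6 = 0.
t = [40.53 ± √(1643 − 952.0)] / 10 = (40.53 ± 26.29) / 10, giving t = 1.42 s or t = 6.68 s.
On the way down corresponds to the larger root: t = 6.68 s.

6.68 s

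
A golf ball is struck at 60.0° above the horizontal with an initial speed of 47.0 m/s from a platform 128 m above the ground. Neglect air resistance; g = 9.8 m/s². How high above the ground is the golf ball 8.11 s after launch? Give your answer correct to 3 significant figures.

v_y0 = 47.0 sin 60.0° = 40.70 m/s.
y(t) = 128 + v_y0 t − ½ g t² = 128 + 40.70×8.11 − ½×9.8×8.11² = 136 m.

136 m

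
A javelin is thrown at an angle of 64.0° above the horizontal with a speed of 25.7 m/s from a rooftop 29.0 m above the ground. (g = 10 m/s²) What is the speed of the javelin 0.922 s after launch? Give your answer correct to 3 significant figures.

17.9 m/s

v_x = 25.7 cos 64.0° = 11.27 m/s (constant).
v_y(t) = 25.7 sin 64.0° − g t = 23.10 − 10 × 0.922 = 13.88 m/s.
Speed = √(v_x² + v_y²) = √(127.0 + 192.7) = 17.9 m/s.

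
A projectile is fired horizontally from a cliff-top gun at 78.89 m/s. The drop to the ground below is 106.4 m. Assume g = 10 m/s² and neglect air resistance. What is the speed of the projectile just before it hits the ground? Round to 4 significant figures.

91.39 m/s

Fall time: t = √(2 × 106.4 / 10) = 4.6130 s.
At impact: v_x = 78.89 m/s (unchanged), v_y = g t = 10 × 4.6130 = 46.130 m/s.
Speed = √(v_x² + v_y²) = √(6223.6 + 2128.0) = 91.39 m/s.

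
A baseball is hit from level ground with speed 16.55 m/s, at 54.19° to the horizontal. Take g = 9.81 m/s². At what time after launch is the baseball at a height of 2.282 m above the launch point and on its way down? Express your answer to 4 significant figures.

v_y0 = 16.55 sin 54.19° = 13.421 m/s.
Set y = v_y0 t − ½ g t² = 2.282: 4.905 t² − 13.421 t + 2.282 = 0.
t = [13.421 ± √(180.12 − 44.773)] / 9.81 = (13.421 ± 11.634) / 9.81, giving t = 0.1822 s or t = 2.554 s.
On the way down corresponds to the larger root: t = 2.554 s.

2.554 s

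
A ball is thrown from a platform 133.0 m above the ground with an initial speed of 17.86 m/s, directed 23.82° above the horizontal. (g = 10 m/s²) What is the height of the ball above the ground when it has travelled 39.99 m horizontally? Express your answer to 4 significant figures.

120.7 m

v_x = 17.86 cos 23.82° = 16.339 m/s, v_y0 = 17.86 sin 23.82° = 7.2130 m/s.
Time to reach x = 39.99 m: t = x / v_x = 39.99 / 16.339 = 2.4475 s.
y = 133.0 + v_y0 t − ½ g t² = 133.0 + 7.2130×2.4475 − 5.000×2.4475² = 120.7 m.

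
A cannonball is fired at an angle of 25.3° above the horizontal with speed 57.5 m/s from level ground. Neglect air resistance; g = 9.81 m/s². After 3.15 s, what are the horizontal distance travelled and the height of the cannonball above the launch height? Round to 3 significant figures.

x = 164 m, y = 28.7 m

v_x = 57.5 cos 25.3° = 51.98 m/s; v_y0 = 57.5 sin 25.3° = 24.57 m/s.
x = v_x t = 51.98 × 3.15 = 164 m.
y = v_y0 t − ½ g t² = 24.57×3.15 − 4.905×3.15² = 28.7 m.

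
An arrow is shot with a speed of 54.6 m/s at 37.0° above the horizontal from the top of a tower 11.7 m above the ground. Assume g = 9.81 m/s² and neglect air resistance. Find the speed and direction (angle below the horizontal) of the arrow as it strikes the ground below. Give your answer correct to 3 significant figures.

v_x = 54.6 cos 37.0° = 43.61 m/s (constant).
|v_y| at impact = √((32.86)² + 2×9.81×11.7) = 36.18 m/s.
Speed = √(43.61² + 36.18²) = 56.7 m/s; angle = arctan(36.18/43.61) = 39.7° below horizontal.

56.7 m/s at 39.7° below the horizontal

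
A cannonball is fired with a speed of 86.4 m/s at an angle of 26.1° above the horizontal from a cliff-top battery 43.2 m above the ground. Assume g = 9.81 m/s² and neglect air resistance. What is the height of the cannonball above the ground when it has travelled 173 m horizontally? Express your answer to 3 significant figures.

v_x = 86.4 cos 26.1° = 77.59 m/s, v_y0 = 86.4 sin 26.1° = 38.01 m/s.
Time to reach x = 173 m: t = x / v_x = 173 / 77.59 = 2.230 s.
y = 43.2 + v_y0 t − ½ g t² = 43.2 + 38.01×2.230 − 4.905×2.230² = 104 m.

104 m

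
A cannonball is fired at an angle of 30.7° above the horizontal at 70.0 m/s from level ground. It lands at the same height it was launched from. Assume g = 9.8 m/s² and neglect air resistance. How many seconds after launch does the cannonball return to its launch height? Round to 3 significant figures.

7.29 s

Vertical component: v_y = 70.0 sin 30.7° = 35.74 m/s.
For a projectile landing at launch height, time of flight is t = 2 v_y / g = 2 × 35.74 / 9.8 = 7.29 s.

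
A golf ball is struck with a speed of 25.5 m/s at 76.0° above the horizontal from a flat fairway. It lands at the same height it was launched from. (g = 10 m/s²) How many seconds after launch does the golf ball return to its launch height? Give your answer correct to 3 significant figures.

Vertical component: v_y = 25.5 sin 76.0° = 24.74 m/s.
For a projectile landing at launch height, time of flight is t = 2 v_y / g = 2 × 24.74 / 10 = 4.95 s.

4.95 s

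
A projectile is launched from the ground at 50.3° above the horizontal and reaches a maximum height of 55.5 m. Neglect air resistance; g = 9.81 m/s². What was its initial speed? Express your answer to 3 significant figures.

42.9 m/s

At maximum height v_y = 0, so (v₀ sin θ)² = 2 g H.
v₀ sin 50.3° = √(2 × 9.81 × 55.5) = 33.00 m/s.
v₀ = 33.00 / sin 50.3° = 33.00 / 0.7694 = 42.9 m/s.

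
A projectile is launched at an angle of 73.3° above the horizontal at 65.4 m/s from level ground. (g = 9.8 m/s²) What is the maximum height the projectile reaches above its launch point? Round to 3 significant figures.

Vertical component of launch velocity: v_y = 65.4 sin 73.3° = 62.64 m/s.
At the highest point the vertical velocity is zero, so v_y² = 2 g h_max.
h_max = (62.64)² / (2 × 9.8) = 3924 / 19.60 = 200 m.

200 m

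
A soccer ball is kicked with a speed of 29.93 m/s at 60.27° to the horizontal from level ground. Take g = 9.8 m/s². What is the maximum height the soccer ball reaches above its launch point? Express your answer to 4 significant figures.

Vertical component of launch velocity: v_y = 29.93 sin 60.27° = 25.990 m/s.
At the highest point the vertical velocity is zero, so v_y² = 2 g h_max.
h_max = (25.990)² / (2 × 9.8) = 675.48 / 19.60 = 34.46 m.

34.46 m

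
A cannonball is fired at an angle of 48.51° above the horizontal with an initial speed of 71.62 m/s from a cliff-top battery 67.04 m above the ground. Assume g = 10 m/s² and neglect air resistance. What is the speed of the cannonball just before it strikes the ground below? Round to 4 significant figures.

v_x = 71.62 cos 48.51° = 47.447 m/s is unchanged throughout.
For the vertical component, v_y² = v_y0² + 2 g h = (53.648)² + 2×10×67.04 = 4218.9, so |v_y| = 64.953 m/s.
Impact speed = √(v_x² + v_y²) = √(2251.2 + 4218.9) = 80.44 m/s.

80.44 m/s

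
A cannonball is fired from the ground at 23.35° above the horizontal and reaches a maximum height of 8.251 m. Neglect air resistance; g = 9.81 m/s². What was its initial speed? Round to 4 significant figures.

32.10 m/s

At maximum height v_y = 0, so (v₀ sin θ)² = 2 g H.
v₀ sin 23.35° = √(2 × 9.81 × 8.251) = 12.723 m/s.
v₀ = 12.723 / sin 23.35° = 12.723 / 0.3963 = 32.10 m/s.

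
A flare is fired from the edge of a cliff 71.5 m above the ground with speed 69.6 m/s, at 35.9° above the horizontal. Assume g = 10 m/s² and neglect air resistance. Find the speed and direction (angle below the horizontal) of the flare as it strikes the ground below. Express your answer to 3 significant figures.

v_x = 69.6 cos 35.9° = 56.38 m/s (constant).
|v_y| at impact = √((40.81)² + 2×10×71.5) = 55.64 m/s.
Speed = √(56.38² + 55.64²) = 79.2 m/s; angle = arctan(55.64/56.38) = 44.6° below horizontal.

79.2 m/s at 44.6° below the horizontal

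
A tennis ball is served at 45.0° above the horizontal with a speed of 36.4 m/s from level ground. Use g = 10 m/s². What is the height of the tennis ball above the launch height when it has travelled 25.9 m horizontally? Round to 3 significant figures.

v_x = 36.4 cos 45.0° = 25.74 m/s, v_y0 = 36.4 sin 45.0° = 25.74 m/s.
Time to reach x = 25.9 m: t = x / v_x = 25.9 / 25.74 = 1.006 s.
y = v_y0 t − ½ g t² = 25.74×1.006 − 5.000×1.006² = 20.8 m.

20.8 m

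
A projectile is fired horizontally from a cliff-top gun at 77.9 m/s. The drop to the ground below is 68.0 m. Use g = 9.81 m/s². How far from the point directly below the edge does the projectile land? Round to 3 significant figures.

Initial vertical velocity is zero, so the fall time comes from h = ½ g t²: t = √(2 × 68.0 / 9.81) = 3.723 s.
Horizontal motion is uniform at 77.9 m/s, so x = 77.9 × 3.723 = 290 m.

290 m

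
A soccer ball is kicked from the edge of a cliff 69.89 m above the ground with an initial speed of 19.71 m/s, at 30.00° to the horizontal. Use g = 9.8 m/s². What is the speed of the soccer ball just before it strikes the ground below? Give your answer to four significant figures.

41.93 m/s

v_x = 19.71 cos 30.00° = 17.069 m/s is unchanged throughout.
For the vertical component, v_y² = v_y0² + 2 g h = (9.8550)² + 2×9.8×69.89 = 1467.0, so |v_y| = 38.301 m/s.
Impact speed = √(v_x² + v_y²) = √(291.35 + 1467.0) = 41.93 m/s.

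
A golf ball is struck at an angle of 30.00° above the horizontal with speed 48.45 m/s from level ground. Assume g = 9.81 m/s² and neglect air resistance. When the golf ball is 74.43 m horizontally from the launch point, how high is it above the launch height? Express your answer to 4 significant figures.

v_x = 48.45 cos 30.00° = 41.959 m/s, v_y0 = 48.45 sin 30.00° = 24.225 m/s.
Time to reach x = 74.43 m: t = x / v_x = 74.43 / 41.959 = 1.7739 s.
y = v_y0 t − ½ g t² = 24.225×1.7739 − 4.905×1.7739² = 27.54 m.

27.54 m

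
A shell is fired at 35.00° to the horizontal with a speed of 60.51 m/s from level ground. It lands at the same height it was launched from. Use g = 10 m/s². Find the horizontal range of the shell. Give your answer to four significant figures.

344.1 m

For level ground, R = v₀² sin(2θ) / g.
sin(2 × 35.00°) = sin 70.000° = 0.9397.
R = (60.51)² × 0.9397 / 10 = 344.1 m.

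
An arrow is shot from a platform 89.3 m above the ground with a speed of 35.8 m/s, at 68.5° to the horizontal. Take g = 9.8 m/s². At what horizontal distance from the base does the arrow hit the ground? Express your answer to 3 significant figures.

116 m

Components: v_x = 35.8 cos 68.5° = 13.12 m/s, v_y = 35.8 sin 68.5° = 33.31 m/s.
Vertical: 0 = 89.3 + 33.31 t − ½(9.8) t² ⇒ 4.900 t² − 33.31 t − 89.3 = 0.
t = [33.31 + √(1110 + 1750)] / 9.800 = 8.856 s.
Horizontal: R = v_x · t = 13.12 × 8.856 = 116 m.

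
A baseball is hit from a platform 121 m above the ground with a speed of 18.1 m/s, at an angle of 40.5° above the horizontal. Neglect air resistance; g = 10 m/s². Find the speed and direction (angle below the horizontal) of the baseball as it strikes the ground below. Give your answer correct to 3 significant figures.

v_x = 18.1 cos 40.5° = 13.76 m/s (constant).
|v_y| at impact = √((11.76)² + 2×10×121) = 50.58 m/s.
Speed = √(13.76² + 50.58²) = 52.4 m/s; angle = arctan(50.58/13.76) = 74.8° below horizontal.

52.4 m/s at 74.8° below the horizontal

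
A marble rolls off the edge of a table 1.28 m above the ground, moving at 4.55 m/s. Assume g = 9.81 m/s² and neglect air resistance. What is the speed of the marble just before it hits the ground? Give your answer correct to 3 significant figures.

6.77 m/s

Fall time: t = √(2 × 1.28 / 9.81) = 0.5108 s.
At impact: v_x = 4.55 m/s (unchanged), v_y = g t = 9.81 × 0.5108 = 5.011 m/s.
Speed = √(v_x² + v_y²) = √(20.70 + 25.11) = 6.77 m/s.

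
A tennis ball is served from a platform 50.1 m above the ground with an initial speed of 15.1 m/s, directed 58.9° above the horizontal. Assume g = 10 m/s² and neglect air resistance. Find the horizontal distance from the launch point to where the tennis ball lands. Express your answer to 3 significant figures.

Components: v_x = 15.1 cos 58.9° = 7.800 m/s, v_y = 15.1 sin 58.9° = 12.93 m/s.
Vertical: 0 = 50.1 + 12.93 t − ½(10) t² ⇒ 5.000 t² − 12.93 t − 50.1 = 0.
t = [12.93 + √(167.2 + 1002)] / 10.00 = 4.712 s.
Horizontal: R = v_x · t = 7.800 × 4.712 = 36.8 m.

36.8 m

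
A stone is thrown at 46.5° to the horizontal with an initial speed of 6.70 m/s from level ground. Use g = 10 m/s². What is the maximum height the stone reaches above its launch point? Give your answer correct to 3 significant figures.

1.18 m

Vertical component of launch velocity: v_y = 6.70 sin 46.5° = 4.860 m/s.
At the highest point the vertical velocity is zero, so v_y² = 2 g h_max.
h_max = (4.860)² / (2 × 10) = 23.62 / 20.00 = 1.18 m.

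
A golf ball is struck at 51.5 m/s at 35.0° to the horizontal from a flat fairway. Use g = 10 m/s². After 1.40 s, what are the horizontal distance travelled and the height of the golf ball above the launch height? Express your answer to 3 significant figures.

x = 59.1 m, y = 31.6 m

v_x = 51.5 cos 35.0° = 42.19 m/s; v_y0 = 51.5 sin 35.0° = 29.54 m/s.
x = v_x t = 42.19 × 1.40 = 59.1 m.
y = v_y0 t − ½ g t² = 29.54×1.40 − 5.000×1.40² = 31.6 m.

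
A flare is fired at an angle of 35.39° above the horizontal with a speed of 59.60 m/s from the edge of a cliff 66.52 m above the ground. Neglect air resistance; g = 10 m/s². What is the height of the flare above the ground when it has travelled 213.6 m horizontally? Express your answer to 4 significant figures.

v_x = 59.60 cos 35.39° = 48.588 m/s, v_y0 = 59.60 sin 35.39° = 34.517 m/s.
Time to reach x = 213.6 m: t = x / v_x = 213.6 / 48.588 = 4.3961 s.
y = 66.52 + v_y0 t − ½ g t² = 66.52 + 34.517×4.3961 − 5.000×4.3961² = 121.6 m.

121.6 m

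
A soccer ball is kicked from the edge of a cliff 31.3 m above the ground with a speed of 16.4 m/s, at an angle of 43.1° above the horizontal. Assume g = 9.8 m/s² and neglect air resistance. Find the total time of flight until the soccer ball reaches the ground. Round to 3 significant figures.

Vertical component: v_y = 16.4 sin 43.1° = 11.21 m/s.
Taking up as positive with launch at y = 31.3 m, landing at y = 0: 0 = 31.3 + 11.21 t − ½(9.8) t².
Solving 4.900 t² − 11.21 t − 31.3 = 0 gives t = [11.21 + √(11.21² + 4·4.900·31.3)] / 9.800 = 3.92 s.

3.92 s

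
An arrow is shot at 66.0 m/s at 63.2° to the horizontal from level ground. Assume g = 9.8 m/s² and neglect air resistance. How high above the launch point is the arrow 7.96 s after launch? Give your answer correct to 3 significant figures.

v_y0 = 66.0 sin 63.2° = 58.91 m/s.
y(t) = v_y0 t − ½ g t² = 58.91×7.96 − 4.900×7.96² = 158 m.

158 m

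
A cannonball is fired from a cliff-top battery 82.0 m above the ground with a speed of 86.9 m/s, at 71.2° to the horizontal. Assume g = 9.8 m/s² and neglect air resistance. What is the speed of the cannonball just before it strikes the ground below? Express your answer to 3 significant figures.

v_x = 86.9 cos 71.2° = 28.00 m/s is unchanged throughout.
For the vertical component, v_y² = v_y0² + 2 g h = (82.26)² + 2×9.8×82.0 = 8374, so |v_y| = 91.51 m/s.
Impact speed = √(v_x² + v_y²) = √(784.0 + 8374) = 95.7 m/s.

95.7 m/s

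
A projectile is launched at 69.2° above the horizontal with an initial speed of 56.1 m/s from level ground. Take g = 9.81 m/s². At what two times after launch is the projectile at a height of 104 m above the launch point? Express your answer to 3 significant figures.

2.63 s and 8.06 s

v_y0 = 56.1 sin 69.2° = 52.44 m/s.
Set y = v_y0 t − ½ g t² = 104: 4.905 t² − 52.44 t + 104 = 0.
t = [52.44 ± √(2750 − 2040)] / 9.81 = (52.44 ± 26.65) / 9.81, giving t = 2.63 s or t = 8.06 s.
So the projectile is at 104 m at t = 2.63 s (rising) and t = 8.06 s (falling).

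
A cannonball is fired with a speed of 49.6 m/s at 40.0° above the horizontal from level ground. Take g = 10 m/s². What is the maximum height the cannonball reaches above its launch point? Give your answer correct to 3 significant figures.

Vertical component of launch velocity: v_y = 49.6 sin 40.0° = 31.88 m/s.
At the highest point the vertical velocity is zero, so v_y² = 2 g h_max.
h_max = (31.88)² / (2 × 10) = 1016 / 20.00 = 50.8 m.

50.8 m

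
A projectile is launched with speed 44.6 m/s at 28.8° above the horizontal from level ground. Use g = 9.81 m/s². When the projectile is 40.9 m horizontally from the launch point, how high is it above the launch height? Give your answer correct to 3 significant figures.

v_x = 44.6 cos 28.8° = 39.08 m/s, v_y0 = 44.6 sin 28.8° = 21.49 m/s.
Time to reach x = 40.9 m: t = x / v_x = 40.9 / 39.08 = 1.047 s.
y = v_y0 t − ½ g t² = 21.49×1.047 − 4.905×1.047² = 17.1 m.

17.1 m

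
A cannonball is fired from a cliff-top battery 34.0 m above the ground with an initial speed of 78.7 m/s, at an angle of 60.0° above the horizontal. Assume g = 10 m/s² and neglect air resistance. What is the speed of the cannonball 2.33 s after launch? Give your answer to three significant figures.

v_x = 78.7 cos 60.0° = 39.35 m/s (constant).
v_y(t) = 78.7 sin 60.0° − g t = 68.16 − 10 × 2.33 = 44.86 m/s.
Speed = √(v_x² + v_y²) = √(1548 + 2012) = 59.7 m/s.

59.7 m/s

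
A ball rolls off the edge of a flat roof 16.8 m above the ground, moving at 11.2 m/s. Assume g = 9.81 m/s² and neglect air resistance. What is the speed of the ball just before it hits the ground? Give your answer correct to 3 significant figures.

Fall time: t = √(2 × 16.8 / 9.81) = 1.851 s.
At impact: v_x = 11.2 m/s (unchanged), v_y = g t = 9.81 × 1.851 = 18.16 m/s.
Speed = √(v_x² + v_y²) = √(125.4 + 329.8) = 21.3 m/s.

21.3 m/s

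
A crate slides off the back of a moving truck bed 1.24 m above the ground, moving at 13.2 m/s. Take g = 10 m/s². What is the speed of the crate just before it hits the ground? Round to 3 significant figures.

Fall time: t = √(2 × 1.24 / 10) = 0.4980 s.
At impact: v_x = 13.2 m/s (unchanged), v_y = g t = 10 × 0.4980 = 4.980 m/s.
Speed = √(v_x² + v_y²) = √(174.2 + 24.80) = 14.1 m/s.

14.1 m/s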